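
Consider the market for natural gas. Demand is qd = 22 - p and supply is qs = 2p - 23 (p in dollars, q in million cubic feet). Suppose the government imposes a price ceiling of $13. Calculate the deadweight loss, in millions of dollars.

Without the control the market clears where 22 - p = 2p - 23, i.e. p* = 15 and q* = 7.
The ceiling of 13 is below the equilibrium price 15, so it binds.
At p = 13: qd = 22 - 13 = 9 and qs = 2·13 - 23 = 3.
Quantity traded falls to 3. At q = 3 the demand price is 22 - 3 = 19 and the supply price is (23 + 3)/2 = 13.
Deadweight loss = ½ · (19 - 13) · (7 - 3) = ½ · 6 · 4 = 12.

12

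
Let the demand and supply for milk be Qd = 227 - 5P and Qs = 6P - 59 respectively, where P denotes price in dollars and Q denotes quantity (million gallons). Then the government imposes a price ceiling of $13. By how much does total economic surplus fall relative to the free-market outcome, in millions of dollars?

Setting quantity demanded equal to quantity supplied, 227 - 5P = 6P - 59, gives P* = 26 and Q* = 97.
The ceiling of 13 is below the equilibrium price 26, so it binds.
At P = 13: Qd = 227 - 5·13 = 162 and Qs = 6·13 - 59 = 19.
Quantity traded falls to 19. At Q = 19 the demand price is (227 - 19)/5 = 41.6 and the supply price is (59 + 19)/6 = 13.
Deadweight loss = ½ · (41.6 - 13) · (97 - 19) = ½ · 28.6 · 78 = 1115.4.

1115.4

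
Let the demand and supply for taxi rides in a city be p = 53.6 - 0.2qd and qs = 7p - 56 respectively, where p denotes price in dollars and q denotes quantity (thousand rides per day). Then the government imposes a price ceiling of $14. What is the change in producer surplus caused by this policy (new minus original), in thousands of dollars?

Rearranging demand gives qd = 268 - 5p. In a free market, 268 - 5p = 7p - 56 gives the equilibrium p* = 27, q* = 133.
The ceiling of 14 is below the equilibrium price 27, so it binds.
At p = 14: qd = 268 - 5·14 = 198 and qs = 7·14 - 56 = 42.
Producer surplus without the control is ½ · (27 - 8) · 133 = 1263.5.
With the ceiling, producers sell 42 units at 14, so PS = ½ · (14 - 8) · 42 = 126.
Change in producer surplus = 126 - 1263.5 = -1137.5.

-1137.5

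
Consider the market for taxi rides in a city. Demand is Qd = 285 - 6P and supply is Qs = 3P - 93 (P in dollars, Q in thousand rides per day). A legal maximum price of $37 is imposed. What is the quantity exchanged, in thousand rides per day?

Setting quantity demanded equal to quantity supplied, 285 - 6P = 3P - 93, gives P* = 42 and Q* = 33.
Because the ceiling (37) lies below the market-clearing price, it is binding.
At P = 37: Qd = 285 - 6·37 = 63 and Qs = 3·37 - 93 = 18.
The quantity actually transacted is the short side, supply: 18.

18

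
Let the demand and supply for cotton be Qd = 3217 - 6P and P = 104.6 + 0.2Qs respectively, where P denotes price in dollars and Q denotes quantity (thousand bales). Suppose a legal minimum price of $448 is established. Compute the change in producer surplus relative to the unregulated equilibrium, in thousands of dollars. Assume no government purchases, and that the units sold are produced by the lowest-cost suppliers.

Rearranging supply gives Qs = 5P - 523. Without the control the market clears where 3217 - 6P = 5P - 523, i.e. P* = 340 and Q* = 1177.
Since 448 > 340, the floor is binding.
At P = 448: Qd = 3217 - 6·448 = 529 and Qs = 5·448 - 523 = 1717.
Producer surplus without the control is ½ · (340 - 104.6) · 1177 = 138532.9.
With the floor, 529 units are sold at 448. The supply price at Q = 529 is 210.4, so PS = ½ · [(448 - 104.6) + (448 - 210.4)] · 529 = 153674.5.
Change in producer surplus = 153674.5 - 138532.9 = 15141.6.

15141.6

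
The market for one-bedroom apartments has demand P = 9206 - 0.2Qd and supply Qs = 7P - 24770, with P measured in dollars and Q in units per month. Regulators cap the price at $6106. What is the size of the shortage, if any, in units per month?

Rearranging demand gives Qd = 46030 - 5P. Without the control the market clears where 46030 - 5P = 7P - 24770, i.e. P* = 5900 and Q* = 16530.
The ceiling of 6106 is above the equilibrium price 5900, so it is not binding; the market clears at P* = 5900, Q* = 16530.
Since the control does not bind, there is no shortage.

0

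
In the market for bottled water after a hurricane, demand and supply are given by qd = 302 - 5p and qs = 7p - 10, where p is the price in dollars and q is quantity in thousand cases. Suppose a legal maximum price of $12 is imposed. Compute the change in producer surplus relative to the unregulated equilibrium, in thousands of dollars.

-1722

Equilibrium: 302 - 5p = 7p - 10, so 312 = 12p and p* = 26, q* = 172.
Since 12 < 26, the ceiling is binding.
At p = 12: qd = 302 - 5·12 = 242 and qs = 7·12 - 10 = 74.
Producer surplus without the control is ½ · (26 - 10/7) · 172 = 14792/7.
With the ceiling, producers sell 74 units at 12, so PS = ½ · (12 - 10/7) · 74 = 2738/7.
Change in producer surplus = 2738/7 - 14792/7 = -1722.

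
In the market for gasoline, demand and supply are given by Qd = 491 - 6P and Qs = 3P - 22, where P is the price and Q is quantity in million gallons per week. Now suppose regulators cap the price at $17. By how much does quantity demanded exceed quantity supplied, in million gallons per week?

360

Setting quantity demanded equal to quantity supplied, 491 - 6P = 3P - 22, gives P* = 57 and Q* = 149.
Since 17 < 57, the ceiling is binding.
At P = 17: Qd = 491 - 6·17 = 389 and Qs = 3·17 - 22 = 29.
Shortage = Qd - Qs = 389 - 29 = 360.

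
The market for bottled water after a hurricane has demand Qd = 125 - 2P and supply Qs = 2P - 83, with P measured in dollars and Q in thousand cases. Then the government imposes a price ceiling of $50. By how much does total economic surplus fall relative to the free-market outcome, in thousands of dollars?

Setting quantity demanded equal to quantity supplied, 125 - 2P = 2P - 83, gives P* = 52 and Q* = 21.
Because the ceiling (50) lies below the market-clearing price, it is binding.
At P = 50: Qd = 125 - 2·50 = 25 and Qs = 2·50 - 83 = 17.
Quantity traded falls to 17. At Q = 17 the demand price is (125 - 17)/2 = 54 and the supply price is (83 + 17)/2 = 50.
Deadweight loss = ½ · (54 - 50) · (21 - 17) = ½ · 4 · 4 = 8.

8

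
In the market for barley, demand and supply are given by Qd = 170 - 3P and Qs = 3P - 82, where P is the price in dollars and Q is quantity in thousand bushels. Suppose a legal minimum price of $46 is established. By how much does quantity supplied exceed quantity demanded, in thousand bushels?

24

Without the control the market clears where 170 - 3P = 3P - 82, i.e. P* = 42 and Q* = 44.
Since 46 > 42, the floor is binding.
At P = 46: Qd = 170 - 3·46 = 32 and Qs = 3·46 - 82 = 56.
Surplus = Qs - Qd = 56 - 32 = 24.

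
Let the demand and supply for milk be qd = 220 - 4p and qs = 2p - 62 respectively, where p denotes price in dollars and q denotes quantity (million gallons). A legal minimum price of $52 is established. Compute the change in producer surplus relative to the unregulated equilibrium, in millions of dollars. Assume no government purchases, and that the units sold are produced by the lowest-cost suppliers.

-40

In a free market, 220 - 4p = 2p - 62 gives the equilibrium p* = 47, q* = 32.
Because the floor (52) lies above the market-clearing price, it is binding.
At p = 52: qd = 220 - 4·52 = 12 and qs = 2·52 - 62 = 42.
Producer surplus without the control is ½ · (47 - 31) · 32 = 256.
With the floor, 12 units are sold at 52. The supply price at q = 12 is 37, so PS = ½ · [(52 - 31) + (52 - 37)] · 12 = 216.
Change in producer surplus = 216 - 256 = -40.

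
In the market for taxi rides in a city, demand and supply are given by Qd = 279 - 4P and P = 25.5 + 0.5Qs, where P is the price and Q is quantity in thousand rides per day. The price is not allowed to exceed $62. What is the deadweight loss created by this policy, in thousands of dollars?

Rearranging supply gives Qs = 2P - 51. Setting quantity demanded equal to quantity supplied, 279 - 4P = 2P - 51, gives P* = 55 and Q* = 59.
The ceiling of 62 is above the equilibrium price 55, so it is not binding; the market clears at P* = 55, Q* = 59.
Since the control does not bind, no trades are prevented and deadweight loss is zero.

0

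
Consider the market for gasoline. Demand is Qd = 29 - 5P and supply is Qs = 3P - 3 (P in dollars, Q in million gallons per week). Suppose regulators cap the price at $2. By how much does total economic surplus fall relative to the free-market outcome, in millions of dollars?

Setting quantity demanded equal to quantity supplied, 29 - 5P = 3P - 3, gives P* = 4 and Q* = 9.
Since 2 < 4, the ceiling is binding.
At P = 2: Qd = 29 - 5·2 = 19 and Qs = 3·2 - 3 = 3.
Quantity traded falls to 3. At Q = 3 the demand price is (29 - 3)/5 = 5.2 and the supply price is (3 + 3)/3 = 2.
Deadweight loss = ½ · (5.2 - 2) · (9 - 3) = ½ · 3.2 · 6 = 9.6.

9.6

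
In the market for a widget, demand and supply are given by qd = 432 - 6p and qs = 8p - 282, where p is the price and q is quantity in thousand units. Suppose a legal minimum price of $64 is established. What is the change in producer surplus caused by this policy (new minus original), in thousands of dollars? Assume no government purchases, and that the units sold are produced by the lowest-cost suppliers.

Setting quantity demanded equal to quantity supplied, 432 - 6p = 8p - 282, gives p* = 51 and q* = 126.
The floor of 64 is above the equilibrium price 51, so it binds.
At p = 64: qd = 432 - 6·64 = 48 and qs = 8·64 - 282 = 230.
Producer surplus without the control is ½ · (51 - 35.25) · 126 = 992.25.
With the floor, 48 units are sold at 64. The supply price at q = 48 is 41.25, so PS = ½ · [(64 - 35.25) + (64 - 41.25)] · 48 = 1236.
Change in producer surplus = 1236 - 992.25 = 243.75.

243.75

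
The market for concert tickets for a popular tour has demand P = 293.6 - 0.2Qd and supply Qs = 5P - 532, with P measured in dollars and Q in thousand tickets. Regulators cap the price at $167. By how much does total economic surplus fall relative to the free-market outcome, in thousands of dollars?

Rearranging demand gives Qd = 1468 - 5P. In a free market, 1468 - 5P = 5P - 532 gives the equilibrium P* = 200, Q* = 468.
Because the ceiling (167) lies below the market-clearing price, it is binding.
At P = 167: Qd = 1468 - 5·167 = 633 and Qs = 5·167 - 532 = 303.
Quantity traded falls to 303. At Q = 303 the demand price is (1468 - 303)/5 = 233 and the supply price is (532 + 303)/5 = 167.
Deadweight loss = ½ · (233 - 167) · (468 - 303) = ½ · 66 · 165 = 5445.

5445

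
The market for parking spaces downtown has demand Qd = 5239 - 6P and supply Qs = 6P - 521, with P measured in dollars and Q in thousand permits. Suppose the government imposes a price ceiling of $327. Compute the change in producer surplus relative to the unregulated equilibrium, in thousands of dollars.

-290700

Equilibrium: 5239 - 6P = 6P - 521, so 5760 = 12P and P* = 480, Q* = 2359.
Because the ceiling (327) lies below the market-clearing price, it is binding.
At P = 327: Qd = 5239 - 6·327 = 3277 and Qs = 6·327 - 521 = 1441.
Producer surplus without the control is ½ · (480 - 521/6) · 2359 = 5564881/12.
With the ceiling, producers sell 1441 units at 327, so PS = ½ · (327 - 521/6) · 1441 = 2076481/12.
Change in producer surplus = 2076481/12 - 5564881/12 = -290700.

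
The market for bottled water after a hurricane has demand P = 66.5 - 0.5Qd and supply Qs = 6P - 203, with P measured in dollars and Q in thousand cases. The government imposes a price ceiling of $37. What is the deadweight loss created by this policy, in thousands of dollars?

300

Rearranging demand gives Qd = 133 - 2P. Setting quantity demanded equal to quantity supplied, 133 - 2P = 6P - 203, gives P* = 42 and Q* = 49.
Because the ceiling (37) lies below the market-clearing price, it is binding.
At P = 37: Qd = 133 - 2·37 = 59 and Qs = 6·37 - 203 = 19.
Quantity traded falls to 19. At Q = 19 the demand price is (133 - 19)/2 = 57 and the supply price is (203 + 19)/6 = 37.
Deadweight loss = ½ · (57 - 37) · (49 - 19) = ½ · 20 · 30 = 300.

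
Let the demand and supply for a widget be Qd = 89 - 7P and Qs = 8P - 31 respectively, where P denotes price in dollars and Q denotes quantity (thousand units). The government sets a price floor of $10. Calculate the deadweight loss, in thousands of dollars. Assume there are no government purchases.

26.25

Setting quantity demanded equal to quantity supplied, 89 - 7P = 8P - 31, gives P* = 8 and Q* = 33.
Since 10 > 8, the floor is binding.
At P = 10: Qd = 89 - 7·10 = 19 and Qs = 8·10 - 31 = 49.
Quantity traded falls to 19. At Q = 19 the demand price is (89 - 19)/7 = 10 and the supply price is (31 + 19)/8 = 6.25.
Deadweight loss = ½ · (10 - 6.25) · (33 - 19) = ½ · 3.75 · 14 = 26.25.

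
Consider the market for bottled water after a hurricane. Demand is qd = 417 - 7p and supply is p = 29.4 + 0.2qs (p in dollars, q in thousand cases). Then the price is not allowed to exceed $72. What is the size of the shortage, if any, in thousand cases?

0

Rearranging supply gives qs = 5p - 147. Without the control the market clears where 417 - 7p = 5p - 147, i.e. p* = 47 and q* = 88.
Since 72 is above p* = 47, the ceiling does not bind and the free-market outcome prevails.
Since the control does not bind, there is no shortage.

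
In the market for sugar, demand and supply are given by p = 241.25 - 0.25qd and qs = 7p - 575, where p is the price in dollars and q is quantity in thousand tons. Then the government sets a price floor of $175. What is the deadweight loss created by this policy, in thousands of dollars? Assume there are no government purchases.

3850

Rearranging demand gives qd = 965 - 4p. In a free market, 965 - 4p = 7p - 575 gives the equilibrium p* = 140, q* = 405.
Because the floor (175) lies above the market-clearing price, it is binding.
At p = 175: qd = 965 - 4·175 = 265 and qs = 7·175 - 575 = 650.
Quantity traded falls to 265. At q = 265 the demand price is (965 - 265)/4 = 175 and the supply price is (575 + 265)/7 = 120.
Deadweight loss = ½ · (175 - 120) · (405 - 265) = ½ · 55 · 140 = 3850.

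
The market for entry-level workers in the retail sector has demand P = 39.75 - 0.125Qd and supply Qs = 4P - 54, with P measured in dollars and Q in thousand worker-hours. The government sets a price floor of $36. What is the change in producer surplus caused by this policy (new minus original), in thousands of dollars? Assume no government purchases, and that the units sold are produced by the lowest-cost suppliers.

-50

Rearranging demand gives Qd = 318 - 8P. Equilibrium: 318 - 8P = 4P - 54, so 372 = 12P and P* = 31, Q* = 70.
Since 36 > 31, the floor is binding.
At P = 36: Qd = 318 - 8·36 = 30 and Qs = 4·36 - 54 = 90.
Producer surplus without the control is ½ · (31 - 13.5) · 70 = 612.5.
With the floor, 30 units are sold at 36. The supply price at Q = 30 is 21, so PS = ½ · [(36 - 13.5) + (36 - 21)] · 30 = 562.5.
Change in producer surplus = 562.5 - 612.5 = -50.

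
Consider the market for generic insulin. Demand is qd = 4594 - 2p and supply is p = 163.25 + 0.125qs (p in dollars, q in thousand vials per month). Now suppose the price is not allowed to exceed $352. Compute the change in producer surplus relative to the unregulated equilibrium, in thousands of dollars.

Rearranging supply gives qs = 8p - 1306. Setting quantity demanded equal to quantity supplied, 4594 - 2p = 8p - 1306, gives p* = 590 and q* = 3414.
The ceiling of 352 is below the equilibrium price 590, so it binds.
At p = 352: qd = 4594 - 2·352 = 3890 and qs = 8·352 - 1306 = 1510.
Producer surplus without the control is ½ · (590 - 163.25) · 3414 = 728462.25.
With the ceiling, producers sell 1510 units at 352, so PS = ½ · (352 - 163.25) · 1510 = 142506.25.
Change in producer surplus = 142506.25 - 728462.25 = -585956.

-585956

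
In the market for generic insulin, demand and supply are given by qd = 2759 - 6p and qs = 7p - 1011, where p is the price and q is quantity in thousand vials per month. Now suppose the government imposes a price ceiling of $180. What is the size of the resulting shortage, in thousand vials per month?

1430

Without the control the market clears where 2759 - 6p = 7p - 1011, i.e. p* = 290 and q* = 1019.
The ceiling of 180 is below the equilibrium price 290, so it binds.
At p = 180: qd = 2759 - 6·180 = 1679 and qs = 7·180 - 1011 = 249.
Shortage = qd - qs = 1679 - 249 = 1430.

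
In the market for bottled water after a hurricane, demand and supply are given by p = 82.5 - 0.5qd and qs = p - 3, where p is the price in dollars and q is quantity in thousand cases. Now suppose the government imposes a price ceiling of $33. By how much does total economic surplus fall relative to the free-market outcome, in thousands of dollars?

396.75

Rearranging demand gives qd = 165 - 2p. Without the control the market clears where 165 - 2p = p - 3, i.e. p* = 56 and q* = 53.
The ceiling of 33 is below the equilibrium price 56, so it binds.
At p = 33: qd = 165 - 2·33 = 99 and qs = 33 - 3 = 30.
Quantity traded falls to 30. At q = 30 the demand price is (165 - 30)/2 = 67.5 and the supply price is 3 + 30 = 33.
Deadweight loss = ½ · (67.5 - 33) · (53 - 30) = ½ · 34.5 · 23 = 396.75.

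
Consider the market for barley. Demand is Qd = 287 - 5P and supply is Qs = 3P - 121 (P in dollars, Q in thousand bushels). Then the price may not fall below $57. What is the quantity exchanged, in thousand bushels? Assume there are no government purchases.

2

Setting quantity demanded equal to quantity supplied, 287 - 5P = 3P - 121, gives P* = 51 and Q* = 32.
Since 57 > 51, the floor is binding.
At P = 57: Qd = 287 - 5·57 = 2 and Qs = 3·57 - 121 = 50.
The quantity actually transacted is the short side, demand: 2.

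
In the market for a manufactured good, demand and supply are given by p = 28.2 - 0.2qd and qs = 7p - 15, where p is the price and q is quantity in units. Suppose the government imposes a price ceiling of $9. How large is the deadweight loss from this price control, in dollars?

Rearranging demand gives qd = 141 - 5p. Without the control the market clears where 141 - 5p = 7p - 15, i.e. p* = 13 and q* = 76.
Since 9 < 13, the ceiling is binding.
At p = 9: qd = 141 - 5·9 = 96 and qs = 7·9 - 15 = 48.
Quantity traded falls to 48. At q = 48 the demand price is (141 - 48)/5 = 18.6 and the supply price is (15 + 48)/7 = 9.
Deadweight loss = ½ · (18.6 - 9) · (76 - 48) = ½ · 9.6 · 28 = 134.4.

134.4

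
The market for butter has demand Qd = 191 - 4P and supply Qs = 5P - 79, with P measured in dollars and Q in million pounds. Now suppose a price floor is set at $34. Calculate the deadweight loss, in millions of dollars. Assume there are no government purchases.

Setting quantity demanded equal to quantity supplied, 191 - 4P = 5P - 79, gives P* = 30 and Q* = 71.
Since 34 > 30, the floor is binding.
At P = 34: Qd = 191 - 4·34 = 55 and Qs = 5·34 - 79 = 91.
Quantity traded falls to 55. At Q = 55 the demand price is (191 - 55)/4 = 34 and the supply price is (79 + 55)/5 = 26.8.
Deadweight loss = ½ · (34 - 26.8) · (71 - 55) = ½ · 7.2 · 16 = 57.6.

57.6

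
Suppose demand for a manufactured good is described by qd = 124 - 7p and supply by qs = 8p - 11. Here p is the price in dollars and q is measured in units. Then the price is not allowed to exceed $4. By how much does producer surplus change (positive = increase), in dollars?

In a free market, 124 - 7p = 8p - 11 gives the equilibrium p* = 9, q* = 61.
Since 4 < 9, the ceiling is binding.
At p = 4: qd = 124 - 7·4 = 96 and qs = 8·4 - 11 = 21.
Producer surplus without the control is ½ · (9 - 1.375) · 61 = 232.5625.
With the ceiling, producers sell 21 units at 4, so PS = ½ · (4 - 1.375) · 21 = 27.5625.
Change in producer surplus = 27.5625 - 232.5625 = -205.

-205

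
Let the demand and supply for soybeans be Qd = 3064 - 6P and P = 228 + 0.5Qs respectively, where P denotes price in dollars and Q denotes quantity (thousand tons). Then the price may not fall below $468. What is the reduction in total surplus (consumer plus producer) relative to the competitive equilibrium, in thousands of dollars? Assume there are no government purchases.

9408

Rearranging supply gives Qs = 2P - 456. In a free market, 3064 - 6P = 2P - 456 gives the equilibrium P* = 440, Q* = 424.
Because the floor (468) lies above the market-clearing price, it is binding.
At P = 468: Qd = 3064 - 6·468 = 256 and Qs = 2·468 - 456 = 480.
Quantity traded falls to 256. At Q = 256 the demand price is (3064 - 256)/6 = 468 and the supply price is (456 + 256)/2 = 356.
Deadweight loss = ½ · (468 - 356) · (424 - 256) = ½ · 112 · 168 = 9408.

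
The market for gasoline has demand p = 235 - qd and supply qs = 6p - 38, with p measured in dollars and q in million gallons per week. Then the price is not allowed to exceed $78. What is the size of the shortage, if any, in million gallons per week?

Rearranging demand gives qd = 235 - p. Equilibrium: 235 - p = 6p - 38, so 273 = 7p and p* = 39, q* = 196.
The ceiling of 78 is above the equilibrium price 39, so it is not binding; the market clears at p* = 39, q* = 196.
Since the control does not bind, there is no shortage.

0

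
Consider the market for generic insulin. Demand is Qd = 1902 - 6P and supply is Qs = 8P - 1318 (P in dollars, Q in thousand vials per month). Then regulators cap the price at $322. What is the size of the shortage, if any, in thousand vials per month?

0

Without the control the market clears where 1902 - 6P = 8P - 1318, i.e. P* = 230 and Q* = 522.
Since 322 is above P* = 230, the ceiling does not bind and the free-market outcome prevails.
Since the control does not bind, there is no shortage.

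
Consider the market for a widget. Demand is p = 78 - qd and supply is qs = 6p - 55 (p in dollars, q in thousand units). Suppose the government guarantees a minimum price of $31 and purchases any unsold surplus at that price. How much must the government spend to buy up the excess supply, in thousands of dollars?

2604

Rearranging demand gives qd = 78 - p. In a free market, 78 - p = 6p - 55 gives the equilibrium p* = 19, q* = 59.
Since 31 > 19, the floor is binding.
At p = 31: qd = 78 - 31 = 47 and qs = 6·31 - 55 = 131.
Surplus = qs - qd = 84.
Government expenditure = surplus × support price = 84 × 31 = 2604.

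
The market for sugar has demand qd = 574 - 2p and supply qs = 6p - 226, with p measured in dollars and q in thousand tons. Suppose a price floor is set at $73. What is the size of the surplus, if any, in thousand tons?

Setting quantity demanded equal to quantity supplied, 574 - 2p = 6p - 226, gives p* = 100 and q* = 374.
Since 73 is below p* = 100, the floor does not bind and the free-market outcome prevails.
Since the control does not bind, there is no surplus.

0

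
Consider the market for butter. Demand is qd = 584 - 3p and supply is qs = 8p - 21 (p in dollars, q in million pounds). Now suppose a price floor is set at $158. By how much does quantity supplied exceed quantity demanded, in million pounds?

Equilibrium: 584 - 3p = 8p - 21, so 605 = 11p and p* = 55, q* = 419.
The floor of 158 is above the equilibrium price 55, so it binds.
At p = 158: qd = 584 - 3·158 = 110 and qs = 8·158 - 21 = 1243.
Surplus = qs - qd = 1243 - 110 = 1133.

1133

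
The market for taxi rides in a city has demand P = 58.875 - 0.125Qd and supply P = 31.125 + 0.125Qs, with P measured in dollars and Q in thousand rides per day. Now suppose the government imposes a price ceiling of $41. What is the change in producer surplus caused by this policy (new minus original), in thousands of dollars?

-380

Rearranging demand gives Qd = 471 - 8P; rearranging supply gives Qs = 8P - 249. Setting quantity demanded equal to quantity supplied, 471 - 8P = 8P - 249, gives P* = 45 and Q* = 111.
Because the ceiling (41) lies below the market-clearing price, it is binding.
At P = 41: Qd = 471 - 8·41 = 143 and Qs = 8·41 - 249 = 79.
Producer surplus without the control is ½ · (45 - 31.125) · 111 = 770.0625.
With the ceiling, producers sell 79 units at 41, so PS = ½ · (41 - 31.125) · 79 = 390.0625.
Change in producer surplus = 390.0625 - 770.0625 = -380.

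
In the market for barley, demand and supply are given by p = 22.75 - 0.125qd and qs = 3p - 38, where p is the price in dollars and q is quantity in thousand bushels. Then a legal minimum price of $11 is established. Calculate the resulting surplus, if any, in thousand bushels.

0

Rearranging demand gives qd = 182 - 8p. Setting quantity demanded equal to quantity supplied, 182 - 8p = 3p - 38, gives p* = 20 and q* = 22.
The floor of 11 is below the equilibrium price 20, so it is not binding; the market clears at p* = 20, q* = 22.
Since the control does not bind, there is no surplus.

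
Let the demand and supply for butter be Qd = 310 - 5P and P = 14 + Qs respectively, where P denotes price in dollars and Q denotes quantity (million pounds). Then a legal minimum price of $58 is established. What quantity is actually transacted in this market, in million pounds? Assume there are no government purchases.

Rearranging supply gives Qs = P - 14. Setting quantity demanded equal to quantity supplied, 310 - 5P = P - 14, gives P* = 54 and Q* = 40.
Since 58 > 54, the floor is binding.
At P = 58: Qd = 310 - 5·58 = 20 and Qs = 58 - 14 = 44.
The quantity actually transacted is the short side, demand: 20.

20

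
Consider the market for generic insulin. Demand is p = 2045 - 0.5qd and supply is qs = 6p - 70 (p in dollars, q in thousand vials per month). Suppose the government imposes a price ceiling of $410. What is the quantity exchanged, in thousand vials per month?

Rearranging demand gives qd = 4090 - 2p. Equilibrium: 4090 - 2p = 6p - 70, so 4160 = 8p and p* = 520, q* = 3050.
Because the ceiling (410) lies below the market-clearing price, it is binding.
At p = 410: qd = 4090 - 2·410 = 3270 and qs = 6·410 - 70 = 2390.
The quantity actually transacted is the short side, supply: 2390.

2390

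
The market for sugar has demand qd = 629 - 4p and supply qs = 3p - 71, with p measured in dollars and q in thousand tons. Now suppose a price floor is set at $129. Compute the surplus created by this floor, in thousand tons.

203

Without the control the market clears where 629 - 4p = 3p - 71, i.e. p* = 100 and q* = 229.
The floor of 129 is above the equilibrium price 100, so it binds.
At p = 129: qd = 629 - 4·129 = 113 and qs = 3·129 - 71 = 316.
Surplus = qs - qd = 316 - 113 = 203.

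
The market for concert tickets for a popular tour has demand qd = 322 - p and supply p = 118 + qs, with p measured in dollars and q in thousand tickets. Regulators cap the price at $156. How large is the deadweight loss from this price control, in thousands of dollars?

4096

Rearranging supply gives qs = p - 118. Without the control the market clears where 322 - p = p - 118, i.e. p* = 220 and q* = 102.
Since 156 < 220, the ceiling is binding.
At p = 156: qd = 322 - 156 = 166 and qs = 156 - 118 = 38.
Quantity traded falls to 38. At q = 38 the demand price is 322 - 38 = 284 and the supply price is 118 + 38 = 156.
Deadweight loss = ½ · (284 - 156) · (102 - 38) = ½ · 128 · 64 = 4096.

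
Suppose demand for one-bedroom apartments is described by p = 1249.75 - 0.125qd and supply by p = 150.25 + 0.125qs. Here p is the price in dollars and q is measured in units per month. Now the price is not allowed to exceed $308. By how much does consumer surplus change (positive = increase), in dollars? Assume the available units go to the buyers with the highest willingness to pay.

Rearranging demand gives qd = 9998 - 8p; rearranging supply gives qs = 8p - 1202. In a free market, 9998 - 8p = 8p - 1202 gives the equilibrium p* = 700, q* = 4398.
The ceiling of 308 is below the equilibrium price 700, so it binds.
At p = 308: qd = 9998 - 8·308 = 7534 and qs = 8·308 - 1202 = 1262.
Consumer surplus without the control is ½ · (1249.75 - 700) · 4398 = 1208900.25.
With the ceiling, 1262 units are sold at 308 (assume they go to the highest-value buyers). The demand price at q = 1262 is 1092, so CS = ½ · [(1249.75 - 308) + (1092 - 308)] · 1262 = 1088948.25.
Change in consumer surplus = 1088948.25 - 1208900.25 = -119952.

-119952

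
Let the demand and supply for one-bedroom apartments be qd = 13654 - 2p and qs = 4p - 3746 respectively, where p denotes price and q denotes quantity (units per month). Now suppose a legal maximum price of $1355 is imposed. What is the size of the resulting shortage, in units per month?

9270

Equilibrium: 13654 - 2p = 4p - 3746, so 17400 = 6p and p* = 2900, q* = 7854.
Because the ceiling (1355) lies below the market-clearing price, it is binding.
At p = 1355: qd = 13654 - 2·1355 = 10944 and qs = 4·1355 - 3746 = 1674.
Shortage = qd - qs = 10944 - 1674 = 9270.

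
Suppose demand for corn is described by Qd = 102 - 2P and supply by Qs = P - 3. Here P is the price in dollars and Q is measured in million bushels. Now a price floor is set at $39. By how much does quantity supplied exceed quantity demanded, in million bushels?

In a free market, 102 - 2P = P - 3 gives the equilibrium P* = 35, Q* = 32.
Because the floor (39) lies above the market-clearing price, it is binding.
At P = 39: Qd = 102 - 2·39 = 24 and Qs = 39 - 3 = 36.
Surplus = Qs - Qd = 36 - 24 = 12.

12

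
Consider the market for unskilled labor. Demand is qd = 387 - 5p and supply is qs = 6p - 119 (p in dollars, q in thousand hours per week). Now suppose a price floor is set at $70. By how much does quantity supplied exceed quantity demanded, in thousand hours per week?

Setting quantity demanded equal to quantity supplied, 387 - 5p = 6p - 119, gives p* = 46 and q* = 157.
The floor of 70 is above the equilibrium price 46, so it binds.
At p = 70: qd = 387 - 5·70 = 37 and qs = 6·70 - 119 = 301.
Surplus = qs - qd = 301 - 37 = 264.

264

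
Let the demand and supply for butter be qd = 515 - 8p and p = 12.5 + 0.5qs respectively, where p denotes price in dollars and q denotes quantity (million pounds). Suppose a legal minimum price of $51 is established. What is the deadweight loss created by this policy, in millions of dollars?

Rearranging supply gives qs = 2p - 25. Without the control the market clears where 515 - 8p = 2p - 25, i.e. p* = 54 and q* = 83.
The floor of 51 is below the equilibrium price 54, so it is not binding; the market clears at p* = 54, q* = 83.
Since the control does not bind, no trades are prevented and deadweight loss is zero.

0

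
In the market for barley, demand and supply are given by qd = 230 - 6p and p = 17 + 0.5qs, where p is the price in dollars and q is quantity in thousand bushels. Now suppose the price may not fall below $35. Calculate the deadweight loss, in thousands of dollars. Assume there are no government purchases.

Rearranging supply gives qs = 2p - 34. In a free market, 230 - 6p = 2p - 34 gives the equilibrium p* = 33, q* = 32.
Because the floor (35) lies above the market-clearing price, it is binding.
At p = 35: qd = 230 - 6·35 = 20 and qs = 2·35 - 34 = 36.
Quantity traded falls to 20. At q = 20 the demand price is (230 - 20)/6 = 35 and the supply price is (34 + 20)/2 = 27.
Deadweight loss = ½ · (35 - 27) · (32 - 20) = ½ · 8 · 12 = 48.

48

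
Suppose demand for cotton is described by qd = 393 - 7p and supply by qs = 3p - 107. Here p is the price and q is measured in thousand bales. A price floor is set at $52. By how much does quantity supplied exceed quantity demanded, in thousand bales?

20

Equilibrium: 393 - 7p = 3p - 107, so 500 = 10p and p* = 50, q* = 43.
Because the floor (52) lies above the market-clearing price, it is binding.
At p = 52: qd = 393 - 7·52 = 29 and qs = 3·52 - 107 = 49.
Surplus = qs - qd = 49 - 29 = 20.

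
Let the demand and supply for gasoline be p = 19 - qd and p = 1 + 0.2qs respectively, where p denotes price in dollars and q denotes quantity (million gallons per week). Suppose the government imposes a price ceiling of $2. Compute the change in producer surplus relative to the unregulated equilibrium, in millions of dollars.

Rearranging demand gives qd = 19 - p; rearranging supply gives qs = 5p - 5. In a free market, 19 - p = 5p - 5 gives the equilibrium p* = 4, q* = 15.
Since 2 < 4, the ceiling is binding.
At p = 2: qd = 19 - 2 = 17 and qs = 5·2 - 5 = 5.
Producer surplus without the control is ½ · (4 - 1) · 15 = 22.5.
With the ceiling, producers sell 5 units at 2, so PS = ½ · (2 - 1) · 5 = 2.5.
Change in producer surplus = 2.5 - 22.5 = -20.

-20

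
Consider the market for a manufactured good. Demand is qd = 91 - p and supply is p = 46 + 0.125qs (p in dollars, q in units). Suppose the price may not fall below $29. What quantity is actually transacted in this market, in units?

Rearranging supply gives qs = 8p - 368. Equilibrium: 91 - p = 8p - 368, so 459 = 9p and p* = 51, q* = 40.
The floor of 29 is below the equilibrium price 51, so it is not binding; the market clears at p* = 51, q* = 40.

40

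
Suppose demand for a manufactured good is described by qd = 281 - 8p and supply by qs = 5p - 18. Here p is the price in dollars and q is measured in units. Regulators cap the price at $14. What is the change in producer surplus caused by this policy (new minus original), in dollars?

-670.5

Setting quantity demanded equal to quantity supplied, 281 - 8p = 5p - 18, gives p* = 23 and q* = 97.
Because the ceiling (14) lies below the market-clearing price, it is binding.
At p = 14: qd = 281 - 8·14 = 169 and qs = 5·14 - 18 = 52.
Producer surplus without the control is ½ · (23 - 3.6) · 97 = 940.9.
With the ceiling, producers sell 52 units at 14, so PS = ½ · (14 - 3.6) · 52 = 270.4.
Change in producer surplus = 270.4 - 940.9 = -670.5.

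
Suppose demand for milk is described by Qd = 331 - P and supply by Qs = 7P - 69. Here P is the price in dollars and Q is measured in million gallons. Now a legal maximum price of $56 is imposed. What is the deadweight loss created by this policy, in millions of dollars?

0

Without the control the market clears where 331 - P = 7P - 69, i.e. P* = 50 and Q* = 281.
Since 56 is above P* = 50, the ceiling does not bind and the free-market outcome prevails.
Since the control does not bind, no trades are prevented and deadweight loss is zero.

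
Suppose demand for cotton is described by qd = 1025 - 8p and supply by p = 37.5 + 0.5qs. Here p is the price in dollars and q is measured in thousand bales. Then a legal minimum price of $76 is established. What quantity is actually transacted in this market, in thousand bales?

145

Rearranging supply gives qs = 2p - 75. Equilibrium: 1025 - 8p = 2p - 75, so 1100 = 10p and p* = 110, q* = 145.
Since 76 is below p* = 110, the floor does not bind and the free-market outcome prevails.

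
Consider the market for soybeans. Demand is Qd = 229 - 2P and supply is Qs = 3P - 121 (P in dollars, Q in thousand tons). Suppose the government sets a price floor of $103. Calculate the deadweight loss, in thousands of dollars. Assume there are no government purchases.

1815

Setting quantity demanded equal to quantity supplied, 229 - 2P = 3P - 121, gives P* = 70 and Q* = 89.
The floor of 103 is above the equilibrium price 70, so it binds.
At P = 103: Qd = 229 - 2·103 = 23 and Qs = 3·103 - 121 = 188.
Quantity traded falls to 23. At Q = 23 the demand price is (229 - 23)/2 = 103 and the supply price is (121 + 23)/3 = 48.
Deadweight loss = ½ · (103 - 48) · (89 - 23) = ½ · 55 · 66 = 1815.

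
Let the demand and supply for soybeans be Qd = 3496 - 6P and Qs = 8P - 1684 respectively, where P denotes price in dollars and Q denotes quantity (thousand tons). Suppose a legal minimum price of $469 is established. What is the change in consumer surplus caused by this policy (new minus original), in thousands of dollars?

-96921

In a free market, 3496 - 6P = 8P - 1684 gives the equilibrium P* = 370, Q* = 1276.
The floor of 469 is above the equilibrium price 370, so it binds.
At P = 469: Qd = 3496 - 6·469 = 682 and Qs = 8·469 - 1684 = 2068.
Consumer surplus without the control is ½ · (1748/3 - 370) · 1276 = 407044/3.
With the floor, consumers buy 682 units at 469, so CS = ½ · (1748/3 - 469) · 682 = 116281/3.
Change in consumer surplus = 116281/3 - 407044/3 = -96921.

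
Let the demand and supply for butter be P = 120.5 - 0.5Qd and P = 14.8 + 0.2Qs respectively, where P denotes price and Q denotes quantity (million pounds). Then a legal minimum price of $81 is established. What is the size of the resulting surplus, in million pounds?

252

Rearranging demand gives Qd = 241 - 2P; rearranging supply gives Qs = 5P - 74. Setting quantity demanded equal to quantity supplied, 241 - 2P = 5P - 74, gives P* = 45 and Q* = 151.
The floor of 81 is above the equilibrium price 45, so it binds.
At P = 81: Qd = 241 - 2·81 = 79 and Qs = 5·81 - 74 = 331.
Surplus = Qs - Qd = 331 - 79 = 252.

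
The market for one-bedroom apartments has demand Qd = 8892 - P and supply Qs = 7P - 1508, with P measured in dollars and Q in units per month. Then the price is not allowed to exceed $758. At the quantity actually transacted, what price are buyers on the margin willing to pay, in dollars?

5094

Without the control the market clears where 8892 - P = 7P - 1508, i.e. P* = 1300 and Q* = 7592.
Because the ceiling (758) lies below the market-clearing price, it is binding.
At P = 758: Qd = 8892 - 758 = 8134 and Qs = 7·758 - 1508 = 3798.
Only 3798 units reach the market. On the demand curve, the marginal buyer's willingness to pay at Q = 3798 is (8892 - 3798) = 5094.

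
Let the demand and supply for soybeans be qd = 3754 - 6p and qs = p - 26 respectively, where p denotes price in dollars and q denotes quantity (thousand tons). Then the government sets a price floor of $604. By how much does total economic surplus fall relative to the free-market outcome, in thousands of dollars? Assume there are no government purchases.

86016

In a free market, 3754 - 6p = p - 26 gives the equilibrium p* = 540, q* = 514.
Since 604 > 540, the floor is binding.
At p = 604: qd = 3754 - 6·604 = 130 and qs = 604 - 26 = 578.
Quantity traded falls to 130. At q = 130 the demand price is (3754 - 130)/6 = 604 and the supply price is 26 + 130 = 156.
Deadweight loss = ½ · (604 - 156) · (514 - 130) = ½ · 448 · 384 = 86016.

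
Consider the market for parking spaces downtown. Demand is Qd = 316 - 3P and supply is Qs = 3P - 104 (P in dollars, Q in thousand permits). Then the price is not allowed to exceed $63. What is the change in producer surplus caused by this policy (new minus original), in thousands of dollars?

Equilibrium: 316 - 3P = 3P - 104, so 420 = 6P and P* = 70, Q* = 106.
Because the ceiling (63) lies below the market-clearing price, it is binding.
At P = 63: Qd = 316 - 3·63 = 127 and Qs = 3·63 - 104 = 85.
Producer surplus without the control is ½ · (70 - 104/3) · 106 = 5618/3.
With the ceiling, producers sell 85 units at 63, so PS = ½ · (63 - 104/3) · 85 = 7225/6.
Change in producer surplus = 7225/6 - 5618/3 = -668.5.

-668.5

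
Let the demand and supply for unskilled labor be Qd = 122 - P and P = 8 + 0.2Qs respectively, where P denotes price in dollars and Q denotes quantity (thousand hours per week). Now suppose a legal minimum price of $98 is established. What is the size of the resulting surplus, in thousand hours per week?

426

Rearranging supply gives Qs = 5P - 40. Setting quantity demanded equal to quantity supplied, 122 - P = 5P - 40, gives P* = 27 and Q* = 95.
Because the floor (98) lies above the market-clearing price, it is binding.
At P = 98: Qd = 122 - 98 = 24 and Qs = 5·98 - 40 = 450.
Surplus = Qs - Qd = 450 - 24 = 426.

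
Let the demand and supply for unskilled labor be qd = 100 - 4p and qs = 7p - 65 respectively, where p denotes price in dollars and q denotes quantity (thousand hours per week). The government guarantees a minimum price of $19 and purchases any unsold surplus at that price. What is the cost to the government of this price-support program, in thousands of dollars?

836

In a free market, 100 - 4p = 7p - 65 gives the equilibrium p* = 15, q* = 40.
Since 19 > 15, the floor is binding.
At p = 19: qd = 100 - 4·19 = 24 and qs = 7·19 - 65 = 68.
Surplus = qs - qd = 44.
Government expenditure = surplus × support price = 44 × 19 = 836.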